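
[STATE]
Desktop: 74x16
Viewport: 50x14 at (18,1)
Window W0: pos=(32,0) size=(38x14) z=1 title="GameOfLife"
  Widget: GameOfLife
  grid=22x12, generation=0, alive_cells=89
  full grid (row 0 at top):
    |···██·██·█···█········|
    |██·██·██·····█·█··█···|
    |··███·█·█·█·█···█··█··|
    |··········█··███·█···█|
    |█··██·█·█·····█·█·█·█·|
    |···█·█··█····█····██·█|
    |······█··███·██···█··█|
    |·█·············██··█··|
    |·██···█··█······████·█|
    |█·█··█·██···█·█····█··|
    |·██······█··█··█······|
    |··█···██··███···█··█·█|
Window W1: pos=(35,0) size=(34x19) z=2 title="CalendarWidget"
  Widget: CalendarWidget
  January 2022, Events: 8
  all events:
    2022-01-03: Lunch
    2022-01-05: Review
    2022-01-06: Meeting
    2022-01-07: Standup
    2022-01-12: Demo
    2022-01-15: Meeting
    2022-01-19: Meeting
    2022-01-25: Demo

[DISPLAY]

              ┃ G┃ CalendarWidget                 
              ┠──┠────────────────────────────────
              ┃Ge┃          January 2022          
              ┃██┃Mo Tu We Th Fr Sa Su            
              ┃··┃                1  2            
              ┃··┃ 3*  4  5*  6*  7*  8  9        
              ┃█·┃10 11 12* 13 14 15* 16          
              ┃··┃17 18 19* 20 21 22 23           
              ┃··┃24 25* 26 27 28 29 30           
              ┃·█┃31                              
              ┃·█┃                                
              ┃█·┃                                
              ┗━━┃                                
                 ┃                                


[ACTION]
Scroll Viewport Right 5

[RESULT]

         ┃ G┃ CalendarWidget                 ┃┃   
         ┠──┠────────────────────────────────┨┨   
         ┃Ge┃          January 2022          ┃┃   
         ┃██┃Mo Tu We Th Fr Sa Su            ┃┃   
         ┃··┃                1  2            ┃┃   
         ┃··┃ 3*  4  5*  6*  7*  8  9        ┃┃   
         ┃█·┃10 11 12* 13 14 15* 16          ┃┃   
         ┃··┃17 18 19* 20 21 22 23           ┃┃   
         ┃··┃24 25* 26 27 28 29 30           ┃┃   
         ┃·█┃31                              ┃┃   
         ┃·█┃                                ┃┃   
         ┃█·┃                                ┃┃   
         ┗━━┃                                ┃┛   
            ┃                                ┃    


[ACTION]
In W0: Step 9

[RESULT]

         ┃ G┃ CalendarWidget                 ┃┃   
         ┠──┠────────────────────────────────┨┨   
         ┃Ge┃          January 2022          ┃┃   
         ┃··┃Mo Tu We Th Fr Sa Su            ┃┃   
         ┃··┃                1  2            ┃┃   
         ┃··┃ 3*  4  5*  6*  7*  8  9        ┃┃   
         ┃··┃10 11 12* 13 14 15* 16          ┃┃   
         ┃··┃17 18 19* 20 21 22 23           ┃┃   
         ┃··┃24 25* 26 27 28 29 30           ┃┃   
         ┃··┃31                              ┃┃   
         ┃··┃                                ┃┃   
         ┃·█┃                                ┃┃   
         ┗━━┃                                ┃┛   
            ┃                                ┃    


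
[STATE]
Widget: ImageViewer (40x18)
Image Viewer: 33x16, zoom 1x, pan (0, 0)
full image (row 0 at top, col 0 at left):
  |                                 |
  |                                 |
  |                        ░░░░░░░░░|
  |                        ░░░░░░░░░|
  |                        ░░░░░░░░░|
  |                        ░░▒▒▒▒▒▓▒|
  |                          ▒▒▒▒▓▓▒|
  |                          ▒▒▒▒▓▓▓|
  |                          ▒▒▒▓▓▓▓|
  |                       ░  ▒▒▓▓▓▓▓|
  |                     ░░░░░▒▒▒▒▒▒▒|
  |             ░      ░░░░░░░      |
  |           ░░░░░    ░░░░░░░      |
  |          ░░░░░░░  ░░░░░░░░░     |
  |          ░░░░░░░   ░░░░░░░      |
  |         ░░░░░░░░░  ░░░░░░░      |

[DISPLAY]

                                        
                                        
                        ░░░░░░░░░       
                        ░░░░░░░░░       
                        ░░░░░░░░░       
                        ░░▒▒▒▒▒▓▒       
                          ▒▒▒▒▓▓▒       
                          ▒▒▒▒▓▓▓       
                          ▒▒▒▓▓▓▓       
                       ░  ▒▒▓▓▓▓▓       
                     ░░░░░▒▒▒▒▒▒▒       
             ░      ░░░░░░░             
           ░░░░░    ░░░░░░░             
          ░░░░░░░  ░░░░░░░░░            
          ░░░░░░░   ░░░░░░░             
         ░░░░░░░░░  ░░░░░░░             
                                        
                                        


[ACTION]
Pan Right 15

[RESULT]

                                        
                                        
         ░░░░░░░░░                      
         ░░░░░░░░░                      
         ░░░░░░░░░                      
         ░░▒▒▒▒▒▓▒                      
           ▒▒▒▒▓▓▒                      
           ▒▒▒▒▓▓▓                      
           ▒▒▒▓▓▓▓                      
        ░  ▒▒▓▓▓▓▓                      
      ░░░░░▒▒▒▒▒▒▒                      
     ░░░░░░░                            
░    ░░░░░░░                            
░░  ░░░░░░░░░                           
░░   ░░░░░░░                            
░░░  ░░░░░░░                            
                                        
                                        


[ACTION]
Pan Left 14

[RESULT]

                                        
                                        
                       ░░░░░░░░░        
                       ░░░░░░░░░        
                       ░░░░░░░░░        
                       ░░▒▒▒▒▒▓▒        
                         ▒▒▒▒▓▓▒        
                         ▒▒▒▒▓▓▓        
                         ▒▒▒▓▓▓▓        
                      ░  ▒▒▓▓▓▓▓        
                    ░░░░░▒▒▒▒▒▒▒        
            ░      ░░░░░░░              
          ░░░░░    ░░░░░░░              
         ░░░░░░░  ░░░░░░░░░             
         ░░░░░░░   ░░░░░░░              
        ░░░░░░░░░  ░░░░░░░              
                                        
                                        


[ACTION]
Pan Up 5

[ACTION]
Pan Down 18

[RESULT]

                                        
                                        
                                        
                                        
                                        
                                        
                                        
                                        
                                        
                                        
                                        
                                        
                                        
                                        
                                        
                                        
                                        
                                        


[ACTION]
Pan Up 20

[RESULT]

                                        
                                        
                       ░░░░░░░░░        
                       ░░░░░░░░░        
                       ░░░░░░░░░        
                       ░░▒▒▒▒▒▓▒        
                         ▒▒▒▒▓▓▒        
                         ▒▒▒▒▓▓▓        
                         ▒▒▒▓▓▓▓        
                      ░  ▒▒▓▓▓▓▓        
                    ░░░░░▒▒▒▒▒▒▒        
            ░      ░░░░░░░              
          ░░░░░    ░░░░░░░              
         ░░░░░░░  ░░░░░░░░░             
         ░░░░░░░   ░░░░░░░              
        ░░░░░░░░░  ░░░░░░░              
                                        
                                        


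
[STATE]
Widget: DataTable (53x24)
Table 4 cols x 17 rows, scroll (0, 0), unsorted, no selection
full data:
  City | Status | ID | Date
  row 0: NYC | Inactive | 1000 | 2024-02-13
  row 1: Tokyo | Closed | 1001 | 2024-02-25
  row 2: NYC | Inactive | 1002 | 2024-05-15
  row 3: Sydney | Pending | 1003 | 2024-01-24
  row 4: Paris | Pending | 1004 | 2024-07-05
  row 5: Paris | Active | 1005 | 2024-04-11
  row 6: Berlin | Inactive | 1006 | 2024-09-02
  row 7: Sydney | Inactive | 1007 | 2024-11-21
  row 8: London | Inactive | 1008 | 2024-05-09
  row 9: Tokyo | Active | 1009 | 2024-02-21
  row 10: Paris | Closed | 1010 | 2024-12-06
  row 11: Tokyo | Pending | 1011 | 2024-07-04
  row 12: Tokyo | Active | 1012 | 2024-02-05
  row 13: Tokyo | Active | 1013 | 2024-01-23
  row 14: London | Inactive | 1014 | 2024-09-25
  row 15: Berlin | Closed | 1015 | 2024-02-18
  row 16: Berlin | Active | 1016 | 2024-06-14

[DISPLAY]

City  │Status  │ID  │Date                            
──────┼────────┼────┼──────────                      
NYC   │Inactive│1000│2024-02-13                      
Tokyo │Closed  │1001│2024-02-25                      
NYC   │Inactive│1002│2024-05-15                      
Sydney│Pending │1003│2024-01-24                      
Paris │Pending │1004│2024-07-05                      
Paris │Active  │1005│2024-04-11                      
Berlin│Inactive│1006│2024-09-02                      
Sydney│Inactive│1007│2024-11-21                      
London│Inactive│1008│2024-05-09                      
Tokyo │Active  │1009│2024-02-21                      
Paris │Closed  │1010│2024-12-06                      
Tokyo │Pending │1011│2024-07-04                      
Tokyo │Active  │1012│2024-02-05                      
Tokyo │Active  │1013│2024-01-23                      
London│Inactive│1014│2024-09-25                      
Berlin│Closed  │1015│2024-02-18                      
Berlin│Active  │1016│2024-06-14                      
                                                     
                                                     
                                                     
                                                     
                                                     


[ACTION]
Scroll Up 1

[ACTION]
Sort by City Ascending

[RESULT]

City ▲│Status  │ID  │Date                            
──────┼────────┼────┼──────────                      
Berlin│Inactive│1006│2024-09-02                      
Berlin│Closed  │1015│2024-02-18                      
Berlin│Active  │1016│2024-06-14                      
London│Inactive│1008│2024-05-09                      
London│Inactive│1014│2024-09-25                      
NYC   │Inactive│1000│2024-02-13                      
NYC   │Inactive│1002│2024-05-15                      
Paris │Pending │1004│2024-07-05                      
Paris │Active  │1005│2024-04-11                      
Paris │Closed  │1010│2024-12-06                      
Sydney│Pending │1003│2024-01-24                      
Sydney│Inactive│1007│2024-11-21                      
Tokyo │Closed  │1001│2024-02-25                      
Tokyo │Active  │1009│2024-02-21                      
Tokyo │Pending │1011│2024-07-04                      
Tokyo │Active  │1012│2024-02-05                      
Tokyo │Active  │1013│2024-01-23                      
                                                     
                                                     
                                                     
                                                     
                                                     


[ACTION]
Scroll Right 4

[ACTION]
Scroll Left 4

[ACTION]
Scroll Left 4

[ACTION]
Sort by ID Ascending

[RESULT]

City  │Status  │ID ▲│Date                            
──────┼────────┼────┼──────────                      
NYC   │Inactive│1000│2024-02-13                      
Tokyo │Closed  │1001│2024-02-25                      
NYC   │Inactive│1002│2024-05-15                      
Sydney│Pending │1003│2024-01-24                      
Paris │Pending │1004│2024-07-05                      
Paris │Active  │1005│2024-04-11                      
Berlin│Inactive│1006│2024-09-02                      
Sydney│Inactive│1007│2024-11-21                      
London│Inactive│1008│2024-05-09                      
Tokyo │Active  │1009│2024-02-21                      
Paris │Closed  │1010│2024-12-06                      
Tokyo │Pending │1011│2024-07-04                      
Tokyo │Active  │1012│2024-02-05                      
Tokyo │Active  │1013│2024-01-23                      
London│Inactive│1014│2024-09-25                      
Berlin│Closed  │1015│2024-02-18                      
Berlin│Active  │1016│2024-06-14                      
                                                     
                                                     
                                                     
                                                     
                                                     


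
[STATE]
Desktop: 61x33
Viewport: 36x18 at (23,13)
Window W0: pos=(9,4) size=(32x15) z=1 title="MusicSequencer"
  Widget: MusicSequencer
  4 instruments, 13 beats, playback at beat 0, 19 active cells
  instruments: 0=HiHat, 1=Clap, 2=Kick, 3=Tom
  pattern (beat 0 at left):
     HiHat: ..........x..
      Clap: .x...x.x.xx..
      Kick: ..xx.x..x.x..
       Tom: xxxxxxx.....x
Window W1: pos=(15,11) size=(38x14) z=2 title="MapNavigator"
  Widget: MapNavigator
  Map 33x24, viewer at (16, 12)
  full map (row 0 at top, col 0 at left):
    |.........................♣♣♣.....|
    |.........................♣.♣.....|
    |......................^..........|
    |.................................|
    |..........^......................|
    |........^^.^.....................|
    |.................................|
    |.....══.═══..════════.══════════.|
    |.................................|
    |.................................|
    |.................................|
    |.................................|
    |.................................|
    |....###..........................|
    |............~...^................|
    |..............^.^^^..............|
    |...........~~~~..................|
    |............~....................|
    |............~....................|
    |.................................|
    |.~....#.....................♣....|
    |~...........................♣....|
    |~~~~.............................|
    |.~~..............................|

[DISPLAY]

─────────────────────────────┨      
══.═══..════════.══════════. ┃      
............................ ┃      
............................ ┃      
............................ ┃      
............................ ┃      
...........@................ ┃      
##.......................... ┃      
.......~...^................ ┃      
.........^.^^^.............. ┃      
......~~~~.................. ┃      
━━━━━━━━━━━━━━━━━━━━━━━━━━━━━┛      
                                    
                                    
                                    
                                    
                                    
                                    


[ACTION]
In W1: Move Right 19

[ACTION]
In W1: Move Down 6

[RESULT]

─────────────────────────────┨      
............                 ┃      
............                 ┃      
............                 ┃      
............                 ┃      
............                 ┃      
...........@                 ┃      
............                 ┃      
.......♣....                 ┃      
.......♣....                 ┃      
............                 ┃      
━━━━━━━━━━━━━━━━━━━━━━━━━━━━━┛      
                                    
                                    
                                    
                                    
                                    
                                    


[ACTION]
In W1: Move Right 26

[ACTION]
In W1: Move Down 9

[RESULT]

─────────────────────────────┨      
............                 ┃      
............                 ┃      
.......♣....                 ┃      
.......♣....                 ┃      
............                 ┃      
...........@                 ┃      
                             ┃      
                             ┃      
                             ┃      
                             ┃      
━━━━━━━━━━━━━━━━━━━━━━━━━━━━━┛      
                                    
                                    
                                    
                                    
                                    
                                    


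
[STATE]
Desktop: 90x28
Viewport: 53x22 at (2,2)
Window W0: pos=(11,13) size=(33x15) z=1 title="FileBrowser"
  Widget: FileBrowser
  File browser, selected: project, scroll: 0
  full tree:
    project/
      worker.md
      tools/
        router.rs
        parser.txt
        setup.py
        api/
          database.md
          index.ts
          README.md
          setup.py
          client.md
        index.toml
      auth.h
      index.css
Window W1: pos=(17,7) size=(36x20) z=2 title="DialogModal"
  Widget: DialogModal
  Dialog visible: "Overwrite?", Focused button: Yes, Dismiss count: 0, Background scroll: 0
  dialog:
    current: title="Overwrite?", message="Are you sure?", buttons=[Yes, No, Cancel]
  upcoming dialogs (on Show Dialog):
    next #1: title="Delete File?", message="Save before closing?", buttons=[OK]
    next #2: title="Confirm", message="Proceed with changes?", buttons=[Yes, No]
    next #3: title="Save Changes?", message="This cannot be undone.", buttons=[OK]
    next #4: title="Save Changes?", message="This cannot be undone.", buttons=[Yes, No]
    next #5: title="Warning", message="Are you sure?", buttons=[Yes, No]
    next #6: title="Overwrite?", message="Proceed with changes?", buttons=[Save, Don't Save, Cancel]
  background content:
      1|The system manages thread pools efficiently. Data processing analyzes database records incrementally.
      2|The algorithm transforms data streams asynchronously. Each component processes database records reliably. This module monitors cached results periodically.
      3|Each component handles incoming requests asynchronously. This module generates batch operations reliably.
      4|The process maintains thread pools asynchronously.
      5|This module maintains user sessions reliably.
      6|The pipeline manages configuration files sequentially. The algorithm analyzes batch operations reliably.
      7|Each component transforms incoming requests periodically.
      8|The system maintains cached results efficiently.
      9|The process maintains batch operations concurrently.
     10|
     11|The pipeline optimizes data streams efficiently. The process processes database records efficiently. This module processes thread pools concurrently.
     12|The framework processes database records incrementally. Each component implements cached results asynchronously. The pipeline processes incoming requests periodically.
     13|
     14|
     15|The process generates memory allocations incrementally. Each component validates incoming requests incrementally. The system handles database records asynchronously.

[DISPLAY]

                                                     
                                                     
                                                     
                                                     
                                                     
               ┏━━━━━━━━━━━━━━━━━━━━━━━━━━━━━━━━━━┓  
               ┃ DialogModal                      ┃  
               ┠──────────────────────────────────┨  
               ┃The system manages thread pools ef┃  
               ┃The algorithm transforms data stre┃  
               ┃Each component handles incoming re┃  
         ┏━━━━━┃The process maintains thread pools┃  
         ┃ File┃This module maintains user session┃  
         ┠─────┃The p┌─────────────────────┐ration┃  
         ┃> [-]┃Each │      Overwrite?     │coming┃  
         ┃    w┃The s│    Are you sure?    │result┃  
         ┃    [┃The p│ [Yes]  No   Cancel  │operat┃  
         ┃    a┃     └─────────────────────┘      ┃  
         ┃    i┃The pipeline optimizes data stream┃  
         ┃     ┃The framework processes database r┃  
         ┃     ┃                                  ┃  
         ┃     ┃                                  ┃  


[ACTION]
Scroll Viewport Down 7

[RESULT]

                                                     
               ┏━━━━━━━━━━━━━━━━━━━━━━━━━━━━━━━━━━┓  
               ┃ DialogModal                      ┃  
               ┠──────────────────────────────────┨  
               ┃The system manages thread pools ef┃  
               ┃The algorithm transforms data stre┃  
               ┃Each component handles incoming re┃  
         ┏━━━━━┃The process maintains thread pools┃  
         ┃ File┃This module maintains user session┃  
         ┠─────┃The p┌─────────────────────┐ration┃  
         ┃> [-]┃Each │      Overwrite?     │coming┃  
         ┃    w┃The s│    Are you sure?    │result┃  
         ┃    [┃The p│ [Yes]  No   Cancel  │operat┃  
         ┃    a┃     └─────────────────────┘      ┃  
         ┃    i┃The pipeline optimizes data stream┃  
         ┃     ┃The framework processes database r┃  
         ┃     ┃                                  ┃  
         ┃     ┃                                  ┃  
         ┃     ┃The process generates memory alloc┃  
         ┃     ┃                                  ┃  
         ┃     ┗━━━━━━━━━━━━━━━━━━━━━━━━━━━━━━━━━━┛  
         ┗━━━━━━━━━━━━━━━━━━━━━━━━━━━━━━━┛           


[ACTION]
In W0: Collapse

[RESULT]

                                                     
               ┏━━━━━━━━━━━━━━━━━━━━━━━━━━━━━━━━━━┓  
               ┃ DialogModal                      ┃  
               ┠──────────────────────────────────┨  
               ┃The system manages thread pools ef┃  
               ┃The algorithm transforms data stre┃  
               ┃Each component handles incoming re┃  
         ┏━━━━━┃The process maintains thread pools┃  
         ┃ File┃This module maintains user session┃  
         ┠─────┃The p┌─────────────────────┐ration┃  
         ┃> [+]┃Each │      Overwrite?     │coming┃  
         ┃     ┃The s│    Are you sure?    │result┃  
         ┃     ┃The p│ [Yes]  No   Cancel  │operat┃  
         ┃     ┃     └─────────────────────┘      ┃  
         ┃     ┃The pipeline optimizes data stream┃  
         ┃     ┃The framework processes database r┃  
         ┃     ┃                                  ┃  
         ┃     ┃                                  ┃  
         ┃     ┃The process generates memory alloc┃  
         ┃     ┃                                  ┃  
         ┃     ┗━━━━━━━━━━━━━━━━━━━━━━━━━━━━━━━━━━┛  
         ┗━━━━━━━━━━━━━━━━━━━━━━━━━━━━━━━┛           


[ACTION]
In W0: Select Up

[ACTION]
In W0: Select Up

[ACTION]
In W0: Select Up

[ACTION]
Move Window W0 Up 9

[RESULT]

         ┠───────────────────────────────┨           
         ┃> [+]┏━━━━━━━━━━━━━━━━━━━━━━━━━━━━━━━━━━┓  
         ┃     ┃ DialogModal                      ┃  
         ┃     ┠──────────────────────────────────┨  
         ┃     ┃The system manages thread pools ef┃  
         ┃     ┃The algorithm transforms data stre┃  
         ┃     ┃Each component handles incoming re┃  
         ┃     ┃The process maintains thread pools┃  
         ┃     ┃This module maintains user session┃  
         ┃     ┃The p┌─────────────────────┐ration┃  
         ┃     ┃Each │      Overwrite?     │coming┃  
         ┃     ┃The s│    Are you sure?    │result┃  
         ┗━━━━━┃The p│ [Yes]  No   Cancel  │operat┃  
               ┃     └─────────────────────┘      ┃  
               ┃The pipeline optimizes data stream┃  
               ┃The framework processes database r┃  
               ┃                                  ┃  
               ┃                                  ┃  
               ┃The process generates memory alloc┃  
               ┃                                  ┃  
               ┗━━━━━━━━━━━━━━━━━━━━━━━━━━━━━━━━━━┛  
                                                     


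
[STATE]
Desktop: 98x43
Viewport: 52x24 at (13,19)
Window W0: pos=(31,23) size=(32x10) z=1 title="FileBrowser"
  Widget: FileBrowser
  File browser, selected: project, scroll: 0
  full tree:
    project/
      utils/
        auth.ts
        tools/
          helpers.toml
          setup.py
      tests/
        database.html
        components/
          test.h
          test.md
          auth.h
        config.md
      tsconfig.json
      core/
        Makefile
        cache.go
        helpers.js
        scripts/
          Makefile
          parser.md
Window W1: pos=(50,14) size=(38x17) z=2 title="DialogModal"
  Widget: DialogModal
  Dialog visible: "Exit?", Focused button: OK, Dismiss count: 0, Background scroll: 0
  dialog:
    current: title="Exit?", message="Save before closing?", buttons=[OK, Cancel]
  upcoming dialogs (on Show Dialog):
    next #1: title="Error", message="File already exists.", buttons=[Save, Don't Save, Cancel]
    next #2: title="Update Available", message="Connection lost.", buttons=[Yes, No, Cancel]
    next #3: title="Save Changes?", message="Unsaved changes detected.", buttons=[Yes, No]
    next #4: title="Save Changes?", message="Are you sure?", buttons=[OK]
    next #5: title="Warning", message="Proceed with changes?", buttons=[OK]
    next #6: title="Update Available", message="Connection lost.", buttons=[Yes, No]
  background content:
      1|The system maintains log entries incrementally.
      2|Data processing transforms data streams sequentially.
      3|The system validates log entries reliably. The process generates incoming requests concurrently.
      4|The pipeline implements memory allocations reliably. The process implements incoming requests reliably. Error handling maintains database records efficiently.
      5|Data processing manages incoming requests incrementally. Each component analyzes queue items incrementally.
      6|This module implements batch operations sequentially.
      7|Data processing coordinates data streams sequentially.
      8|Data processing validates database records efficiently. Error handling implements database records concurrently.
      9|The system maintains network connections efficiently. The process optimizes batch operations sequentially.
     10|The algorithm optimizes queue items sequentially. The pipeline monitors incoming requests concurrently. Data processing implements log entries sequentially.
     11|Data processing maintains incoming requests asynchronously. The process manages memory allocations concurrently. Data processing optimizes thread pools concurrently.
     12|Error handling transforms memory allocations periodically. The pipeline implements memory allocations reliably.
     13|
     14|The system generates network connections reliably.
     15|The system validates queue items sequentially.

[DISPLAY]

                                     ┃The system val
                                     ┃The pipeline i
                                     ┃Data p┌───────
                                     ┃This m│       
                  ┏━━━━━━━━━━━━━━━━━━┃Data p│ Save b
                  ┃ FileBrowser      ┃Data p│    [OK
                  ┠──────────────────┃The sy└───────
                  ┃> [-] project/    ┃The algorithm 
                  ┃    [+] utils/    ┃Data processin
                  ┃    [+] tests/    ┃Error handling
                  ┃    tsconfig.json ┃              
                  ┃    [+] core/     ┗━━━━━━━━━━━━━━
                  ┃                              ┃  
                  ┗━━━━━━━━━━━━━━━━━━━━━━━━━━━━━━┛  
                                                    
                                                    
                                                    
                                                    
                                                    
                                                    
                                                    
                                                    
                                                    
                                                    


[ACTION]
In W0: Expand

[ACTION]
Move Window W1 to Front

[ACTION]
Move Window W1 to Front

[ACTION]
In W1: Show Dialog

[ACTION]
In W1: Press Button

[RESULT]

                                     ┃The system val
                                     ┃The pipeline i
                                     ┃Data processin
                                     ┃This module im
                  ┏━━━━━━━━━━━━━━━━━━┃Data processin
                  ┃ FileBrowser      ┃Data processin
                  ┠──────────────────┃The system mai
                  ┃> [-] project/    ┃The algorithm 
                  ┃    [+] utils/    ┃Data processin
                  ┃    [+] tests/    ┃Error handling
                  ┃    tsconfig.json ┃              
                  ┃    [+] core/     ┗━━━━━━━━━━━━━━
                  ┃                              ┃  
                  ┗━━━━━━━━━━━━━━━━━━━━━━━━━━━━━━┛  
                                                    
                                                    
                                                    
                                                    
                                                    
                                                    
                                                    
                                                    
                                                    
                                                    


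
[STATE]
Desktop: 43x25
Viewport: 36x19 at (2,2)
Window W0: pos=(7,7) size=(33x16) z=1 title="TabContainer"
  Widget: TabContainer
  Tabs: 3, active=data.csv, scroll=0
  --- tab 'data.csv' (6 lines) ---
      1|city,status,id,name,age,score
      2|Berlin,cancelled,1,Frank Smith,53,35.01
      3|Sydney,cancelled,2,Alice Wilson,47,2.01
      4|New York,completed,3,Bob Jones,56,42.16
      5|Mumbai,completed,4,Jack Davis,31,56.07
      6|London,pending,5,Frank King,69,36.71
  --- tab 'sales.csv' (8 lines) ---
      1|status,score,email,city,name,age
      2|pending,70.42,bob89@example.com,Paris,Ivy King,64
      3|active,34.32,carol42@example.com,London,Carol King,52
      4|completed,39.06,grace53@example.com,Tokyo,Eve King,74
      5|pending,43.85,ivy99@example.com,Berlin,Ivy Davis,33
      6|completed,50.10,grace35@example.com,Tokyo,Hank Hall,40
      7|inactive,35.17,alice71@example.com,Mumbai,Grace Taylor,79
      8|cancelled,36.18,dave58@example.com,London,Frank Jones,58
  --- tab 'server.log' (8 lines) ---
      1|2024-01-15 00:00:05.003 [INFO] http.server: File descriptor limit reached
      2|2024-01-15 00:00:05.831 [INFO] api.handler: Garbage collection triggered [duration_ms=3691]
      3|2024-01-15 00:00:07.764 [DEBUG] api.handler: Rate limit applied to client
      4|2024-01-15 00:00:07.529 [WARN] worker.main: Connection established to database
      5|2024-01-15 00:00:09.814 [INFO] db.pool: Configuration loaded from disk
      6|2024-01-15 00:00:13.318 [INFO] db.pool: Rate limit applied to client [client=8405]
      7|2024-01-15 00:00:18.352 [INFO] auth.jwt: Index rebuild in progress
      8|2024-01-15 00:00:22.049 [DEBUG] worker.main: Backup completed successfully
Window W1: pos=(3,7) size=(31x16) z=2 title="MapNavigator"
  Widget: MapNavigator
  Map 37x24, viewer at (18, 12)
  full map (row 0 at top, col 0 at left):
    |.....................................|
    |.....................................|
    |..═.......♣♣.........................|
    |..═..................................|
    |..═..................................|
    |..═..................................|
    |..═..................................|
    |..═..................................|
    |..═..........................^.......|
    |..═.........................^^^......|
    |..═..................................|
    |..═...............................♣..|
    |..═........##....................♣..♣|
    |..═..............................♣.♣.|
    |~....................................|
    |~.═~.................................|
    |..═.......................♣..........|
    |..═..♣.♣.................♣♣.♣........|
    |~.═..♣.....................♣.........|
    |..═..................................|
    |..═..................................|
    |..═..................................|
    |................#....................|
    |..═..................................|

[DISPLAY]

                                    
                                    
                                    
                                    
                                    
 ┏━━━━━━━━━━━━━━━━━━━━━━━━━━━━━┓━━━━
 ┃ MapNavigator                ┃    
 ┠─────────────────────────────┨────
 ┃.............................┃rver
 ┃.............................┃────
 ┃.........................^...┃ore 
 ┃........................^^^..┃mith
 ┃.............................┃ilso
 ┃.............................┃ones
 ┃.......##.....@..............┃vis,
 ┃.............................┃g,69
 ┃.............................┃    
 ┃.............................┃    
 ┃......................♣......┃    


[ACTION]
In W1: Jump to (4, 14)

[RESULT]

                                    
                                    
                                    
                                    
                                    
 ┏━━━━━━━━━━━━━━━━━━━━━━━━━━━━━┓━━━━
 ┃ MapNavigator                ┃    
 ┠─────────────────────────────┨────
 ┃          ..═................┃rver
 ┃          ..═................┃────
 ┃          ..═................┃ore 
 ┃          ..═................┃mith
 ┃          ..═........##......┃ilso
 ┃          ..═................┃ones
 ┃          ~...@..............┃vis,
 ┃          ~.═~...............┃g,69
 ┃          ..═................┃    
 ┃          ..═..♣.♣...........┃    
 ┃          ~.═..♣.............┃    


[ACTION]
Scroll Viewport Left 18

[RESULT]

                                    
                                    
                                    
                                    
                                    
   ┏━━━━━━━━━━━━━━━━━━━━━━━━━━━━━┓━━
   ┃ MapNavigator                ┃  
   ┠─────────────────────────────┨──
   ┃          ..═................┃rv
   ┃          ..═................┃──
   ┃          ..═................┃or
   ┃          ..═................┃mi
   ┃          ..═........##......┃il
   ┃          ..═................┃on
   ┃          ~...@..............┃vi
   ┃          ~.═~...............┃g,
   ┃          ..═................┃  
   ┃          ..═..♣.♣...........┃  
   ┃          ~.═..♣.............┃  


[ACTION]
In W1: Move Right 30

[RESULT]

                                    
                                    
                                    
                                    
                                    
   ┏━━━━━━━━━━━━━━━━━━━━━━━━━━━━━┓━━
   ┃ MapNavigator                ┃  
   ┠─────────────────────────────┨──
   ┃.........^.......            ┃rv
   ┃........^^^......            ┃──
   ┃.................            ┃or
   ┃..............♣..            ┃mi
   ┃.............♣..♣            ┃il
   ┃.............♣.♣.            ┃on
   ┃..............@..            ┃vi
   ┃.................            ┃g,
   ┃......♣..........            ┃  
   ┃.....♣♣.♣........            ┃  
   ┃.......♣.........            ┃  


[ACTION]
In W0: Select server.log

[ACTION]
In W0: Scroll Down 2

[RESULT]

                                    
                                    
                                    
                                    
                                    
   ┏━━━━━━━━━━━━━━━━━━━━━━━━━━━━━┓━━
   ┃ MapNavigator                ┃  
   ┠─────────────────────────────┨──
   ┃.........^.......            ┃rv
   ┃........^^^......            ┃──
   ┃.................            ┃EB
   ┃..............♣..            ┃AR
   ┃.............♣..♣            ┃NF
   ┃.............♣.♣.            ┃NF
   ┃..............@..            ┃NF
   ┃.................            ┃EB
   ┃......♣..........            ┃  
   ┃.....♣♣.♣........            ┃  
   ┃.......♣.........            ┃  
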